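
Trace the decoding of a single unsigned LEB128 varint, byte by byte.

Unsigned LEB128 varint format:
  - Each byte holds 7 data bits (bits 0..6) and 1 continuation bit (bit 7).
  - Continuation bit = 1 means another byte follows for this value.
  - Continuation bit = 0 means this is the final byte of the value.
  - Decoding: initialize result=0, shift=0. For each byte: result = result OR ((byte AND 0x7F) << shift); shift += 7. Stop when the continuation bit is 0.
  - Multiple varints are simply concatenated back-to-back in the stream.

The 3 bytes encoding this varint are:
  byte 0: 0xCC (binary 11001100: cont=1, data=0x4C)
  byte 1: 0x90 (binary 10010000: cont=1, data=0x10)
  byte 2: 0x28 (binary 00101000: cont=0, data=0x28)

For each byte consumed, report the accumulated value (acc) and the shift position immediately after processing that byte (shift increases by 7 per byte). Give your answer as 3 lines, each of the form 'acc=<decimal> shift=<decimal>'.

Answer: acc=76 shift=7
acc=2124 shift=14
acc=657484 shift=21

Derivation:
byte 0=0xCC: payload=0x4C=76, contrib = 76<<0 = 76; acc -> 76, shift -> 7
byte 1=0x90: payload=0x10=16, contrib = 16<<7 = 2048; acc -> 2124, shift -> 14
byte 2=0x28: payload=0x28=40, contrib = 40<<14 = 655360; acc -> 657484, shift -> 21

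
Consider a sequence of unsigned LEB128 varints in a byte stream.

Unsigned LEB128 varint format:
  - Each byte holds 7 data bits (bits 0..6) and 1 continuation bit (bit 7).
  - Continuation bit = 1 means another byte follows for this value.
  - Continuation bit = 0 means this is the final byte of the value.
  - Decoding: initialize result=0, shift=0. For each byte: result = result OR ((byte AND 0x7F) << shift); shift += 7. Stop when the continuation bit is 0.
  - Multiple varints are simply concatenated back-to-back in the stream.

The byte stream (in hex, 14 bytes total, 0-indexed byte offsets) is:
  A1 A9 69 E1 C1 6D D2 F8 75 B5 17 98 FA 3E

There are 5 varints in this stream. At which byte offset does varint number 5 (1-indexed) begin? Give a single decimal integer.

Answer: 11

Derivation:
  byte[0]=0xA1 cont=1 payload=0x21=33: acc |= 33<<0 -> acc=33 shift=7
  byte[1]=0xA9 cont=1 payload=0x29=41: acc |= 41<<7 -> acc=5281 shift=14
  byte[2]=0x69 cont=0 payload=0x69=105: acc |= 105<<14 -> acc=1725601 shift=21 [end]
Varint 1: bytes[0:3] = A1 A9 69 -> value 1725601 (3 byte(s))
  byte[3]=0xE1 cont=1 payload=0x61=97: acc |= 97<<0 -> acc=97 shift=7
  byte[4]=0xC1 cont=1 payload=0x41=65: acc |= 65<<7 -> acc=8417 shift=14
  byte[5]=0x6D cont=0 payload=0x6D=109: acc |= 109<<14 -> acc=1794273 shift=21 [end]
Varint 2: bytes[3:6] = E1 C1 6D -> value 1794273 (3 byte(s))
  byte[6]=0xD2 cont=1 payload=0x52=82: acc |= 82<<0 -> acc=82 shift=7
  byte[7]=0xF8 cont=1 payload=0x78=120: acc |= 120<<7 -> acc=15442 shift=14
  byte[8]=0x75 cont=0 payload=0x75=117: acc |= 117<<14 -> acc=1932370 shift=21 [end]
Varint 3: bytes[6:9] = D2 F8 75 -> value 1932370 (3 byte(s))
  byte[9]=0xB5 cont=1 payload=0x35=53: acc |= 53<<0 -> acc=53 shift=7
  byte[10]=0x17 cont=0 payload=0x17=23: acc |= 23<<7 -> acc=2997 shift=14 [end]
Varint 4: bytes[9:11] = B5 17 -> value 2997 (2 byte(s))
  byte[11]=0x98 cont=1 payload=0x18=24: acc |= 24<<0 -> acc=24 shift=7
  byte[12]=0xFA cont=1 payload=0x7A=122: acc |= 122<<7 -> acc=15640 shift=14
  byte[13]=0x3E cont=0 payload=0x3E=62: acc |= 62<<14 -> acc=1031448 shift=21 [end]
Varint 5: bytes[11:14] = 98 FA 3E -> value 1031448 (3 byte(s))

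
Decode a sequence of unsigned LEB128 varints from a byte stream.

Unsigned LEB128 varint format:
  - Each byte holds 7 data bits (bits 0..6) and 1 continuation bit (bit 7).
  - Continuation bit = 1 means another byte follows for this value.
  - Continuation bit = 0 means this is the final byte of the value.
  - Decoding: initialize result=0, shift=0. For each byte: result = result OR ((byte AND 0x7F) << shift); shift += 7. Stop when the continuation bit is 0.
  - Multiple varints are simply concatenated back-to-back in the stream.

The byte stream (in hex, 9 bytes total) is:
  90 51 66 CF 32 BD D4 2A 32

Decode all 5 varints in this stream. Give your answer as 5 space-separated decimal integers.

Answer: 10384 102 6479 698941 50

Derivation:
  byte[0]=0x90 cont=1 payload=0x10=16: acc |= 16<<0 -> acc=16 shift=7
  byte[1]=0x51 cont=0 payload=0x51=81: acc |= 81<<7 -> acc=10384 shift=14 [end]
Varint 1: bytes[0:2] = 90 51 -> value 10384 (2 byte(s))
  byte[2]=0x66 cont=0 payload=0x66=102: acc |= 102<<0 -> acc=102 shift=7 [end]
Varint 2: bytes[2:3] = 66 -> value 102 (1 byte(s))
  byte[3]=0xCF cont=1 payload=0x4F=79: acc |= 79<<0 -> acc=79 shift=7
  byte[4]=0x32 cont=0 payload=0x32=50: acc |= 50<<7 -> acc=6479 shift=14 [end]
Varint 3: bytes[3:5] = CF 32 -> value 6479 (2 byte(s))
  byte[5]=0xBD cont=1 payload=0x3D=61: acc |= 61<<0 -> acc=61 shift=7
  byte[6]=0xD4 cont=1 payload=0x54=84: acc |= 84<<7 -> acc=10813 shift=14
  byte[7]=0x2A cont=0 payload=0x2A=42: acc |= 42<<14 -> acc=698941 shift=21 [end]
Varint 4: bytes[5:8] = BD D4 2A -> value 698941 (3 byte(s))
  byte[8]=0x32 cont=0 payload=0x32=50: acc |= 50<<0 -> acc=50 shift=7 [end]
Varint 5: bytes[8:9] = 32 -> value 50 (1 byte(s))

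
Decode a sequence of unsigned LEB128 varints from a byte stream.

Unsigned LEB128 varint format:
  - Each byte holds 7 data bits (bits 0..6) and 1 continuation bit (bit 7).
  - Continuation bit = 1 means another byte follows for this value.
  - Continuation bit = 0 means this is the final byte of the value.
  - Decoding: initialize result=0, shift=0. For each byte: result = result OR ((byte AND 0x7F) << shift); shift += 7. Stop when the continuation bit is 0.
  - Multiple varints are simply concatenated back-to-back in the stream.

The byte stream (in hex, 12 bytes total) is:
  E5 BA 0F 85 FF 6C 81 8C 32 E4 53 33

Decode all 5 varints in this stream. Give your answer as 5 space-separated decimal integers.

  byte[0]=0xE5 cont=1 payload=0x65=101: acc |= 101<<0 -> acc=101 shift=7
  byte[1]=0xBA cont=1 payload=0x3A=58: acc |= 58<<7 -> acc=7525 shift=14
  byte[2]=0x0F cont=0 payload=0x0F=15: acc |= 15<<14 -> acc=253285 shift=21 [end]
Varint 1: bytes[0:3] = E5 BA 0F -> value 253285 (3 byte(s))
  byte[3]=0x85 cont=1 payload=0x05=5: acc |= 5<<0 -> acc=5 shift=7
  byte[4]=0xFF cont=1 payload=0x7F=127: acc |= 127<<7 -> acc=16261 shift=14
  byte[5]=0x6C cont=0 payload=0x6C=108: acc |= 108<<14 -> acc=1785733 shift=21 [end]
Varint 2: bytes[3:6] = 85 FF 6C -> value 1785733 (3 byte(s))
  byte[6]=0x81 cont=1 payload=0x01=1: acc |= 1<<0 -> acc=1 shift=7
  byte[7]=0x8C cont=1 payload=0x0C=12: acc |= 12<<7 -> acc=1537 shift=14
  byte[8]=0x32 cont=0 payload=0x32=50: acc |= 50<<14 -> acc=820737 shift=21 [end]
Varint 3: bytes[6:9] = 81 8C 32 -> value 820737 (3 byte(s))
  byte[9]=0xE4 cont=1 payload=0x64=100: acc |= 100<<0 -> acc=100 shift=7
  byte[10]=0x53 cont=0 payload=0x53=83: acc |= 83<<7 -> acc=10724 shift=14 [end]
Varint 4: bytes[9:11] = E4 53 -> value 10724 (2 byte(s))
  byte[11]=0x33 cont=0 payload=0x33=51: acc |= 51<<0 -> acc=51 shift=7 [end]
Varint 5: bytes[11:12] = 33 -> value 51 (1 byte(s))

Answer: 253285 1785733 820737 10724 51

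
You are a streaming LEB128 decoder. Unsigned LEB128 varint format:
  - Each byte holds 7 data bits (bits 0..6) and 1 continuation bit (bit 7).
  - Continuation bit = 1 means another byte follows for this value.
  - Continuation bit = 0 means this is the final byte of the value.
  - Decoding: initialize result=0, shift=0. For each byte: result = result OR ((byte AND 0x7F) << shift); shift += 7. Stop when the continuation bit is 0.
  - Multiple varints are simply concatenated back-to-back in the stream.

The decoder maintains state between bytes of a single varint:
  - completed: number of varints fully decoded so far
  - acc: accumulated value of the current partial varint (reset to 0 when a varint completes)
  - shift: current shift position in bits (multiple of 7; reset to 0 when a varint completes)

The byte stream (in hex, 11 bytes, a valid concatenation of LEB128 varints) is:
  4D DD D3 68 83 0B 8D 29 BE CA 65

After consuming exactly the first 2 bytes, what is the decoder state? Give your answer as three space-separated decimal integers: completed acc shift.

byte[0]=0x4D cont=0 payload=0x4D: varint #1 complete (value=77); reset -> completed=1 acc=0 shift=0
byte[1]=0xDD cont=1 payload=0x5D: acc |= 93<<0 -> completed=1 acc=93 shift=7

Answer: 1 93 7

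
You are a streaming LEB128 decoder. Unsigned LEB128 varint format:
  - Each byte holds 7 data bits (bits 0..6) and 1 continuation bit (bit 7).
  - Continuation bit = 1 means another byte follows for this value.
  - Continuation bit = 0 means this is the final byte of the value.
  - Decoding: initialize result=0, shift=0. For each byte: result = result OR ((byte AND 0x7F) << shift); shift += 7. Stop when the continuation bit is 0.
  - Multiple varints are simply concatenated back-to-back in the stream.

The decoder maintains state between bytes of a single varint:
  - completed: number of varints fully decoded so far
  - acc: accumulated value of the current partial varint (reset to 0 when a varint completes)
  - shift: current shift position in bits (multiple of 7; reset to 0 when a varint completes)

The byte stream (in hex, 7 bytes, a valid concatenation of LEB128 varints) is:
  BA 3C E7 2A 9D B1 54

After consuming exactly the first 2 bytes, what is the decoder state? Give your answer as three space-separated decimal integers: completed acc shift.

Answer: 1 0 0

Derivation:
byte[0]=0xBA cont=1 payload=0x3A: acc |= 58<<0 -> completed=0 acc=58 shift=7
byte[1]=0x3C cont=0 payload=0x3C: varint #1 complete (value=7738); reset -> completed=1 acc=0 shift=0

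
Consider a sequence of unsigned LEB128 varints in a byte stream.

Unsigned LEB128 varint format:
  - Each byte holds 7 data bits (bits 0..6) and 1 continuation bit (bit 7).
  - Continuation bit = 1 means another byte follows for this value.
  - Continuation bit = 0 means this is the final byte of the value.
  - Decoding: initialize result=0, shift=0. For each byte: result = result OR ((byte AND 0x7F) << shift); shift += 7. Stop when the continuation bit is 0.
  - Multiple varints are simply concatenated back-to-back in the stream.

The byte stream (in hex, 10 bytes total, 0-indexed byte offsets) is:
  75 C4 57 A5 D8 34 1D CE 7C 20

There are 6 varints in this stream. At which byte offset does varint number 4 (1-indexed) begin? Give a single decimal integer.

  byte[0]=0x75 cont=0 payload=0x75=117: acc |= 117<<0 -> acc=117 shift=7 [end]
Varint 1: bytes[0:1] = 75 -> value 117 (1 byte(s))
  byte[1]=0xC4 cont=1 payload=0x44=68: acc |= 68<<0 -> acc=68 shift=7
  byte[2]=0x57 cont=0 payload=0x57=87: acc |= 87<<7 -> acc=11204 shift=14 [end]
Varint 2: bytes[1:3] = C4 57 -> value 11204 (2 byte(s))
  byte[3]=0xA5 cont=1 payload=0x25=37: acc |= 37<<0 -> acc=37 shift=7
  byte[4]=0xD8 cont=1 payload=0x58=88: acc |= 88<<7 -> acc=11301 shift=14
  byte[5]=0x34 cont=0 payload=0x34=52: acc |= 52<<14 -> acc=863269 shift=21 [end]
Varint 3: bytes[3:6] = A5 D8 34 -> value 863269 (3 byte(s))
  byte[6]=0x1D cont=0 payload=0x1D=29: acc |= 29<<0 -> acc=29 shift=7 [end]
Varint 4: bytes[6:7] = 1D -> value 29 (1 byte(s))
  byte[7]=0xCE cont=1 payload=0x4E=78: acc |= 78<<0 -> acc=78 shift=7
  byte[8]=0x7C cont=0 payload=0x7C=124: acc |= 124<<7 -> acc=15950 shift=14 [end]
Varint 5: bytes[7:9] = CE 7C -> value 15950 (2 byte(s))
  byte[9]=0x20 cont=0 payload=0x20=32: acc |= 32<<0 -> acc=32 shift=7 [end]
Varint 6: bytes[9:10] = 20 -> value 32 (1 byte(s))

Answer: 6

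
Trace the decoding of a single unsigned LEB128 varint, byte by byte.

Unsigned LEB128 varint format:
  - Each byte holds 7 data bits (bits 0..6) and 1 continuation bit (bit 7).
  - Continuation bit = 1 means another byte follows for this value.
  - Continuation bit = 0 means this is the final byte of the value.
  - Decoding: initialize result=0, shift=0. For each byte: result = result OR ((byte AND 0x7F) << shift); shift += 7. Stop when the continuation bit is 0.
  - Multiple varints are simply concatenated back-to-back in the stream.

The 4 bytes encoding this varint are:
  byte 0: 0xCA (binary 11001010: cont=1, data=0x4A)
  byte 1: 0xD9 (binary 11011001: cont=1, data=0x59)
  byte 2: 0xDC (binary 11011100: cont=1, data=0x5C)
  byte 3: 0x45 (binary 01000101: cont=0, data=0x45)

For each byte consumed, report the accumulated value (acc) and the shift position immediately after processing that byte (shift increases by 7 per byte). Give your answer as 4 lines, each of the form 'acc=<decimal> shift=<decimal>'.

byte 0=0xCA: payload=0x4A=74, contrib = 74<<0 = 74; acc -> 74, shift -> 7
byte 1=0xD9: payload=0x59=89, contrib = 89<<7 = 11392; acc -> 11466, shift -> 14
byte 2=0xDC: payload=0x5C=92, contrib = 92<<14 = 1507328; acc -> 1518794, shift -> 21
byte 3=0x45: payload=0x45=69, contrib = 69<<21 = 144703488; acc -> 146222282, shift -> 28

Answer: acc=74 shift=7
acc=11466 shift=14
acc=1518794 shift=21
acc=146222282 shift=28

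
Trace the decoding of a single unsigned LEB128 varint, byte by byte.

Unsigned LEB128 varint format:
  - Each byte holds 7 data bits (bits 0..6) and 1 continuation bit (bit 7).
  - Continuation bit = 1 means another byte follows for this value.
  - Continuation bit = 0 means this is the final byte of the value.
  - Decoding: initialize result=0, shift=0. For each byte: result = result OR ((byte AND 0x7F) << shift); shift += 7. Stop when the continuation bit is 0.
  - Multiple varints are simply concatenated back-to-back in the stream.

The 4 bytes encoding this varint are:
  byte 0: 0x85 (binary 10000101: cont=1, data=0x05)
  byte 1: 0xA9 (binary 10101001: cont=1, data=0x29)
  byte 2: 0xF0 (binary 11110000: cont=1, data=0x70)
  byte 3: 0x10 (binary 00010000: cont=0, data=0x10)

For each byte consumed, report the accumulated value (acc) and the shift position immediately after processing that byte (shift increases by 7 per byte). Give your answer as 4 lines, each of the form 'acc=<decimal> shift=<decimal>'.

byte 0=0x85: payload=0x05=5, contrib = 5<<0 = 5; acc -> 5, shift -> 7
byte 1=0xA9: payload=0x29=41, contrib = 41<<7 = 5248; acc -> 5253, shift -> 14
byte 2=0xF0: payload=0x70=112, contrib = 112<<14 = 1835008; acc -> 1840261, shift -> 21
byte 3=0x10: payload=0x10=16, contrib = 16<<21 = 33554432; acc -> 35394693, shift -> 28

Answer: acc=5 shift=7
acc=5253 shift=14
acc=1840261 shift=21
acc=35394693 shift=28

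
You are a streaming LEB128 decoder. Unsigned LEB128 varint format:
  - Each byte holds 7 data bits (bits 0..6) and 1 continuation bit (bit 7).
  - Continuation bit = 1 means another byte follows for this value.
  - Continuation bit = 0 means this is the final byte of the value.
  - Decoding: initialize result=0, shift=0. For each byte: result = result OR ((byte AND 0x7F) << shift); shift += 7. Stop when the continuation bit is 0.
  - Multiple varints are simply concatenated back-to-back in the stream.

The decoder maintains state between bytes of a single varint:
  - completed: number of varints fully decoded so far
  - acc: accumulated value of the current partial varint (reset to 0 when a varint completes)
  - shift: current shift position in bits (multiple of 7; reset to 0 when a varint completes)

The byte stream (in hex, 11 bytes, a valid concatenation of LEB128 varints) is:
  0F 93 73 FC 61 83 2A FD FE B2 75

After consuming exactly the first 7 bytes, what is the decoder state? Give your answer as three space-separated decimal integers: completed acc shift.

byte[0]=0x0F cont=0 payload=0x0F: varint #1 complete (value=15); reset -> completed=1 acc=0 shift=0
byte[1]=0x93 cont=1 payload=0x13: acc |= 19<<0 -> completed=1 acc=19 shift=7
byte[2]=0x73 cont=0 payload=0x73: varint #2 complete (value=14739); reset -> completed=2 acc=0 shift=0
byte[3]=0xFC cont=1 payload=0x7C: acc |= 124<<0 -> completed=2 acc=124 shift=7
byte[4]=0x61 cont=0 payload=0x61: varint #3 complete (value=12540); reset -> completed=3 acc=0 shift=0
byte[5]=0x83 cont=1 payload=0x03: acc |= 3<<0 -> completed=3 acc=3 shift=7
byte[6]=0x2A cont=0 payload=0x2A: varint #4 complete (value=5379); reset -> completed=4 acc=0 shift=0

Answer: 4 0 0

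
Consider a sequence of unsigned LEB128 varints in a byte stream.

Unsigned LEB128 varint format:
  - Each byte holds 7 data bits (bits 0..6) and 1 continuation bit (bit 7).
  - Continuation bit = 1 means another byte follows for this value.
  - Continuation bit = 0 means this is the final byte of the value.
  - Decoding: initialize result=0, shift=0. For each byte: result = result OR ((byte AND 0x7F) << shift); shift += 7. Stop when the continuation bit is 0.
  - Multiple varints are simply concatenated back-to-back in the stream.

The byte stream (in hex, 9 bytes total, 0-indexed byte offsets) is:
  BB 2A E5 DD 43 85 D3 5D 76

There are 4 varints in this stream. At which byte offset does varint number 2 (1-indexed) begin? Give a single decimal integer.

Answer: 2

Derivation:
  byte[0]=0xBB cont=1 payload=0x3B=59: acc |= 59<<0 -> acc=59 shift=7
  byte[1]=0x2A cont=0 payload=0x2A=42: acc |= 42<<7 -> acc=5435 shift=14 [end]
Varint 1: bytes[0:2] = BB 2A -> value 5435 (2 byte(s))
  byte[2]=0xE5 cont=1 payload=0x65=101: acc |= 101<<0 -> acc=101 shift=7
  byte[3]=0xDD cont=1 payload=0x5D=93: acc |= 93<<7 -> acc=12005 shift=14
  byte[4]=0x43 cont=0 payload=0x43=67: acc |= 67<<14 -> acc=1109733 shift=21 [end]
Varint 2: bytes[2:5] = E5 DD 43 -> value 1109733 (3 byte(s))
  byte[5]=0x85 cont=1 payload=0x05=5: acc |= 5<<0 -> acc=5 shift=7
  byte[6]=0xD3 cont=1 payload=0x53=83: acc |= 83<<7 -> acc=10629 shift=14
  byte[7]=0x5D cont=0 payload=0x5D=93: acc |= 93<<14 -> acc=1534341 shift=21 [end]
Varint 3: bytes[5:8] = 85 D3 5D -> value 1534341 (3 byte(s))
  byte[8]=0x76 cont=0 payload=0x76=118: acc |= 118<<0 -> acc=118 shift=7 [end]
Varint 4: bytes[8:9] = 76 -> value 118 (1 byte(s))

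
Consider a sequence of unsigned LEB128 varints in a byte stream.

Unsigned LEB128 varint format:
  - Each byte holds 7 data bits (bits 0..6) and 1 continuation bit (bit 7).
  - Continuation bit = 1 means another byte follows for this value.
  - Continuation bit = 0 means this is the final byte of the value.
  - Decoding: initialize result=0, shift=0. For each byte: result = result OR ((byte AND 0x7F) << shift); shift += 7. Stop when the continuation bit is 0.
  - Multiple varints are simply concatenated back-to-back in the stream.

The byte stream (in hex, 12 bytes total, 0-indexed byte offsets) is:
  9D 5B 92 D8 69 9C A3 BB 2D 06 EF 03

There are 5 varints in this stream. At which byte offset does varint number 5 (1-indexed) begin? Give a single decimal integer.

Answer: 10

Derivation:
  byte[0]=0x9D cont=1 payload=0x1D=29: acc |= 29<<0 -> acc=29 shift=7
  byte[1]=0x5B cont=0 payload=0x5B=91: acc |= 91<<7 -> acc=11677 shift=14 [end]
Varint 1: bytes[0:2] = 9D 5B -> value 11677 (2 byte(s))
  byte[2]=0x92 cont=1 payload=0x12=18: acc |= 18<<0 -> acc=18 shift=7
  byte[3]=0xD8 cont=1 payload=0x58=88: acc |= 88<<7 -> acc=11282 shift=14
  byte[4]=0x69 cont=0 payload=0x69=105: acc |= 105<<14 -> acc=1731602 shift=21 [end]
Varint 2: bytes[2:5] = 92 D8 69 -> value 1731602 (3 byte(s))
  byte[5]=0x9C cont=1 payload=0x1C=28: acc |= 28<<0 -> acc=28 shift=7
  byte[6]=0xA3 cont=1 payload=0x23=35: acc |= 35<<7 -> acc=4508 shift=14
  byte[7]=0xBB cont=1 payload=0x3B=59: acc |= 59<<14 -> acc=971164 shift=21
  byte[8]=0x2D cont=0 payload=0x2D=45: acc |= 45<<21 -> acc=95343004 shift=28 [end]
Varint 3: bytes[5:9] = 9C A3 BB 2D -> value 95343004 (4 byte(s))
  byte[9]=0x06 cont=0 payload=0x06=6: acc |= 6<<0 -> acc=6 shift=7 [end]
Varint 4: bytes[9:10] = 06 -> value 6 (1 byte(s))
  byte[10]=0xEF cont=1 payload=0x6F=111: acc |= 111<<0 -> acc=111 shift=7
  byte[11]=0x03 cont=0 payload=0x03=3: acc |= 3<<7 -> acc=495 shift=14 [end]
Varint 5: bytes[10:12] = EF 03 -> value 495 (2 byte(s))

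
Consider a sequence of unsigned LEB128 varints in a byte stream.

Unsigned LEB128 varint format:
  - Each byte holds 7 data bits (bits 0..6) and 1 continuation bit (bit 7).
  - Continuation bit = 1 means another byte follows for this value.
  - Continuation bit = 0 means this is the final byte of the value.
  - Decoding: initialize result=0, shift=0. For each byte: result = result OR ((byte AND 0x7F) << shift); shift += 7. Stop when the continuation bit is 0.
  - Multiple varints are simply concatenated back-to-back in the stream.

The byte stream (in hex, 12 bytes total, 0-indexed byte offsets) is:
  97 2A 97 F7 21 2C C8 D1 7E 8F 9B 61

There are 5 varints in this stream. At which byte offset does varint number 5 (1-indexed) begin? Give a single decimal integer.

  byte[0]=0x97 cont=1 payload=0x17=23: acc |= 23<<0 -> acc=23 shift=7
  byte[1]=0x2A cont=0 payload=0x2A=42: acc |= 42<<7 -> acc=5399 shift=14 [end]
Varint 1: bytes[0:2] = 97 2A -> value 5399 (2 byte(s))
  byte[2]=0x97 cont=1 payload=0x17=23: acc |= 23<<0 -> acc=23 shift=7
  byte[3]=0xF7 cont=1 payload=0x77=119: acc |= 119<<7 -> acc=15255 shift=14
  byte[4]=0x21 cont=0 payload=0x21=33: acc |= 33<<14 -> acc=555927 shift=21 [end]
Varint 2: bytes[2:5] = 97 F7 21 -> value 555927 (3 byte(s))
  byte[5]=0x2C cont=0 payload=0x2C=44: acc |= 44<<0 -> acc=44 shift=7 [end]
Varint 3: bytes[5:6] = 2C -> value 44 (1 byte(s))
  byte[6]=0xC8 cont=1 payload=0x48=72: acc |= 72<<0 -> acc=72 shift=7
  byte[7]=0xD1 cont=1 payload=0x51=81: acc |= 81<<7 -> acc=10440 shift=14
  byte[8]=0x7E cont=0 payload=0x7E=126: acc |= 126<<14 -> acc=2074824 shift=21 [end]
Varint 4: bytes[6:9] = C8 D1 7E -> value 2074824 (3 byte(s))
  byte[9]=0x8F cont=1 payload=0x0F=15: acc |= 15<<0 -> acc=15 shift=7
  byte[10]=0x9B cont=1 payload=0x1B=27: acc |= 27<<7 -> acc=3471 shift=14
  byte[11]=0x61 cont=0 payload=0x61=97: acc |= 97<<14 -> acc=1592719 shift=21 [end]
Varint 5: bytes[9:12] = 8F 9B 61 -> value 1592719 (3 byte(s))

Answer: 9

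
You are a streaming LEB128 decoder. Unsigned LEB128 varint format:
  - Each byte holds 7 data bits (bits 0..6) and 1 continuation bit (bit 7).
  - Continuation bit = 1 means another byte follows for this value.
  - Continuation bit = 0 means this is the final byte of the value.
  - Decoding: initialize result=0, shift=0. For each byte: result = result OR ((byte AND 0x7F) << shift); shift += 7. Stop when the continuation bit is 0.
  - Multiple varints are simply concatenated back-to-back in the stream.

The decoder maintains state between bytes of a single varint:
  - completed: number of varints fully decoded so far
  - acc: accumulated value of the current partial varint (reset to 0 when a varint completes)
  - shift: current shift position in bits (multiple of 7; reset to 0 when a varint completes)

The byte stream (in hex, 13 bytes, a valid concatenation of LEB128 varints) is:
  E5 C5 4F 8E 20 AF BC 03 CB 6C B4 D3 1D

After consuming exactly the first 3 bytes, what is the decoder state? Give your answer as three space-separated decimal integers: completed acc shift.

Answer: 1 0 0

Derivation:
byte[0]=0xE5 cont=1 payload=0x65: acc |= 101<<0 -> completed=0 acc=101 shift=7
byte[1]=0xC5 cont=1 payload=0x45: acc |= 69<<7 -> completed=0 acc=8933 shift=14
byte[2]=0x4F cont=0 payload=0x4F: varint #1 complete (value=1303269); reset -> completed=1 acc=0 shift=0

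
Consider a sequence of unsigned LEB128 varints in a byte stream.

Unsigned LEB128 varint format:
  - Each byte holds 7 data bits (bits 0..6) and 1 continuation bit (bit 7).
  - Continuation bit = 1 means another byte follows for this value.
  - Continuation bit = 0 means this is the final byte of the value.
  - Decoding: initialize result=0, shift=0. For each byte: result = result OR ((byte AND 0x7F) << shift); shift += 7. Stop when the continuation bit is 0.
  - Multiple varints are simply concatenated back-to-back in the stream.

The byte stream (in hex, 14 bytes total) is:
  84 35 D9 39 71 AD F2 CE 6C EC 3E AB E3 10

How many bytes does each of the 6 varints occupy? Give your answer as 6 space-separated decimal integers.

Answer: 2 2 1 4 2 3

Derivation:
  byte[0]=0x84 cont=1 payload=0x04=4: acc |= 4<<0 -> acc=4 shift=7
  byte[1]=0x35 cont=0 payload=0x35=53: acc |= 53<<7 -> acc=6788 shift=14 [end]
Varint 1: bytes[0:2] = 84 35 -> value 6788 (2 byte(s))
  byte[2]=0xD9 cont=1 payload=0x59=89: acc |= 89<<0 -> acc=89 shift=7
  byte[3]=0x39 cont=0 payload=0x39=57: acc |= 57<<7 -> acc=7385 shift=14 [end]
Varint 2: bytes[2:4] = D9 39 -> value 7385 (2 byte(s))
  byte[4]=0x71 cont=0 payload=0x71=113: acc |= 113<<0 -> acc=113 shift=7 [end]
Varint 3: bytes[4:5] = 71 -> value 113 (1 byte(s))
  byte[5]=0xAD cont=1 payload=0x2D=45: acc |= 45<<0 -> acc=45 shift=7
  byte[6]=0xF2 cont=1 payload=0x72=114: acc |= 114<<7 -> acc=14637 shift=14
  byte[7]=0xCE cont=1 payload=0x4E=78: acc |= 78<<14 -> acc=1292589 shift=21
  byte[8]=0x6C cont=0 payload=0x6C=108: acc |= 108<<21 -> acc=227785005 shift=28 [end]
Varint 4: bytes[5:9] = AD F2 CE 6C -> value 227785005 (4 byte(s))
  byte[9]=0xEC cont=1 payload=0x6C=108: acc |= 108<<0 -> acc=108 shift=7
  byte[10]=0x3E cont=0 payload=0x3E=62: acc |= 62<<7 -> acc=8044 shift=14 [end]
Varint 5: bytes[9:11] = EC 3E -> value 8044 (2 byte(s))
  byte[11]=0xAB cont=1 payload=0x2B=43: acc |= 43<<0 -> acc=43 shift=7
  byte[12]=0xE3 cont=1 payload=0x63=99: acc |= 99<<7 -> acc=12715 shift=14
  byte[13]=0x10 cont=0 payload=0x10=16: acc |= 16<<14 -> acc=274859 shift=21 [end]
Varint 6: bytes[11:14] = AB E3 10 -> value 274859 (3 byte(s))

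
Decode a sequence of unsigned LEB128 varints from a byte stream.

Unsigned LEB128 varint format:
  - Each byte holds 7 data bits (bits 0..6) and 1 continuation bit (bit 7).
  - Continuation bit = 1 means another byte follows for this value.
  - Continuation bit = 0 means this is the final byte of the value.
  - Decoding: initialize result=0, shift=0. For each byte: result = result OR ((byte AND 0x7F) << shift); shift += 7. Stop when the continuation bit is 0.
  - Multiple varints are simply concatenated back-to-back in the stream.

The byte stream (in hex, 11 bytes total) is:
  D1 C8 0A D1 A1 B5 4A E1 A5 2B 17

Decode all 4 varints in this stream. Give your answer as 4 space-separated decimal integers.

  byte[0]=0xD1 cont=1 payload=0x51=81: acc |= 81<<0 -> acc=81 shift=7
  byte[1]=0xC8 cont=1 payload=0x48=72: acc |= 72<<7 -> acc=9297 shift=14
  byte[2]=0x0A cont=0 payload=0x0A=10: acc |= 10<<14 -> acc=173137 shift=21 [end]
Varint 1: bytes[0:3] = D1 C8 0A -> value 173137 (3 byte(s))
  byte[3]=0xD1 cont=1 payload=0x51=81: acc |= 81<<0 -> acc=81 shift=7
  byte[4]=0xA1 cont=1 payload=0x21=33: acc |= 33<<7 -> acc=4305 shift=14
  byte[5]=0xB5 cont=1 payload=0x35=53: acc |= 53<<14 -> acc=872657 shift=21
  byte[6]=0x4A cont=0 payload=0x4A=74: acc |= 74<<21 -> acc=156061905 shift=28 [end]
Varint 2: bytes[3:7] = D1 A1 B5 4A -> value 156061905 (4 byte(s))
  byte[7]=0xE1 cont=1 payload=0x61=97: acc |= 97<<0 -> acc=97 shift=7
  byte[8]=0xA5 cont=1 payload=0x25=37: acc |= 37<<7 -> acc=4833 shift=14
  byte[9]=0x2B cont=0 payload=0x2B=43: acc |= 43<<14 -> acc=709345 shift=21 [end]
Varint 3: bytes[7:10] = E1 A5 2B -> value 709345 (3 byte(s))
  byte[10]=0x17 cont=0 payload=0x17=23: acc |= 23<<0 -> acc=23 shift=7 [end]
Varint 4: bytes[10:11] = 17 -> value 23 (1 byte(s))

Answer: 173137 156061905 709345 23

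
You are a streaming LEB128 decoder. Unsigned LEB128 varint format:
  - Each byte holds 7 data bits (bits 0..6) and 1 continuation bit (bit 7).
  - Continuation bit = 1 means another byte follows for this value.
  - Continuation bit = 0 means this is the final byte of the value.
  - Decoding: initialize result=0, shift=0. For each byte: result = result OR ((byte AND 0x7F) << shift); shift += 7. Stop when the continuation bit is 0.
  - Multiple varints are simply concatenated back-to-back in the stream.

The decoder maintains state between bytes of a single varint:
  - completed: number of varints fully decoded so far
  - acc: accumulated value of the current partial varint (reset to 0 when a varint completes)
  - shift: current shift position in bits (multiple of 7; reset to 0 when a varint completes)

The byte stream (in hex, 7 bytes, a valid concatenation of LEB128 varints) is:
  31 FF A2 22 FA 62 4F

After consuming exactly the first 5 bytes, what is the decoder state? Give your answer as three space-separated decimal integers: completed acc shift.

byte[0]=0x31 cont=0 payload=0x31: varint #1 complete (value=49); reset -> completed=1 acc=0 shift=0
byte[1]=0xFF cont=1 payload=0x7F: acc |= 127<<0 -> completed=1 acc=127 shift=7
byte[2]=0xA2 cont=1 payload=0x22: acc |= 34<<7 -> completed=1 acc=4479 shift=14
byte[3]=0x22 cont=0 payload=0x22: varint #2 complete (value=561535); reset -> completed=2 acc=0 shift=0
byte[4]=0xFA cont=1 payload=0x7A: acc |= 122<<0 -> completed=2 acc=122 shift=7

Answer: 2 122 7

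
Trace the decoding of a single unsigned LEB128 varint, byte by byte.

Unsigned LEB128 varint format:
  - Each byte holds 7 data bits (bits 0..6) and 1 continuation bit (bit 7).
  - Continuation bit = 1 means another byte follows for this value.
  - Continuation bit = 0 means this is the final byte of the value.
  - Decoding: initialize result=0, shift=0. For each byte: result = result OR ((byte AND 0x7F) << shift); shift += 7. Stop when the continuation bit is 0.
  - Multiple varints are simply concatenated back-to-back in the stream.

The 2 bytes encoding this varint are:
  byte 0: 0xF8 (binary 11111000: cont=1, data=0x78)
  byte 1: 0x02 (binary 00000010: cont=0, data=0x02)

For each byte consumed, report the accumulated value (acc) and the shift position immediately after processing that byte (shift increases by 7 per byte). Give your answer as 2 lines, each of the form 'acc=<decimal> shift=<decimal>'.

byte 0=0xF8: payload=0x78=120, contrib = 120<<0 = 120; acc -> 120, shift -> 7
byte 1=0x02: payload=0x02=2, contrib = 2<<7 = 256; acc -> 376, shift -> 14

Answer: acc=120 shift=7
acc=376 shift=14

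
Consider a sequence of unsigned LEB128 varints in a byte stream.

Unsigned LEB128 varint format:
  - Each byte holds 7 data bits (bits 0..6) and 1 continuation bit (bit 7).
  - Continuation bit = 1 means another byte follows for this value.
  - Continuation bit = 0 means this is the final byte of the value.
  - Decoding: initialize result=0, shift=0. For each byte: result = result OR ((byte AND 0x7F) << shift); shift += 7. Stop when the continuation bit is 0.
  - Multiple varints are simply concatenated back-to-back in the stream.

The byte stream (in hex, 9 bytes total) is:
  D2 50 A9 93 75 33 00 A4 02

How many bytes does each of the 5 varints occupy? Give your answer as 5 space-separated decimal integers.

Answer: 2 3 1 1 2

Derivation:
  byte[0]=0xD2 cont=1 payload=0x52=82: acc |= 82<<0 -> acc=82 shift=7
  byte[1]=0x50 cont=0 payload=0x50=80: acc |= 80<<7 -> acc=10322 shift=14 [end]
Varint 1: bytes[0:2] = D2 50 -> value 10322 (2 byte(s))
  byte[2]=0xA9 cont=1 payload=0x29=41: acc |= 41<<0 -> acc=41 shift=7
  byte[3]=0x93 cont=1 payload=0x13=19: acc |= 19<<7 -> acc=2473 shift=14
  byte[4]=0x75 cont=0 payload=0x75=117: acc |= 117<<14 -> acc=1919401 shift=21 [end]
Varint 2: bytes[2:5] = A9 93 75 -> value 1919401 (3 byte(s))
  byte[5]=0x33 cont=0 payload=0x33=51: acc |= 51<<0 -> acc=51 shift=7 [end]
Varint 3: bytes[5:6] = 33 -> value 51 (1 byte(s))
  byte[6]=0x00 cont=0 payload=0x00=0: acc |= 0<<0 -> acc=0 shift=7 [end]
Varint 4: bytes[6:7] = 00 -> value 0 (1 byte(s))
  byte[7]=0xA4 cont=1 payload=0x24=36: acc |= 36<<0 -> acc=36 shift=7
  byte[8]=0x02 cont=0 payload=0x02=2: acc |= 2<<7 -> acc=292 shift=14 [end]
Varint 5: bytes[7:9] = A4 02 -> value 292 (2 byte(s))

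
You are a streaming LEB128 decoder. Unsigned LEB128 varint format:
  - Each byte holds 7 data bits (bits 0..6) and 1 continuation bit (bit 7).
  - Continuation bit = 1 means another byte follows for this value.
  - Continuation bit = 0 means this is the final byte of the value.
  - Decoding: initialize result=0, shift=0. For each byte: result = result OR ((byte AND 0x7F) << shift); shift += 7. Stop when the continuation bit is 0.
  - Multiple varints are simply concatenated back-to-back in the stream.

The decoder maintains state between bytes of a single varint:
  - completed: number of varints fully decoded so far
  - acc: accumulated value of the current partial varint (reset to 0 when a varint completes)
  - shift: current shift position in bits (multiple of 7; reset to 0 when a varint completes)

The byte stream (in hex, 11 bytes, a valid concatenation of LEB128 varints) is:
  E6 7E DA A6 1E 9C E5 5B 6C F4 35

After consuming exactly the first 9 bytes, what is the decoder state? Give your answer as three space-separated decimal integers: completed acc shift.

byte[0]=0xE6 cont=1 payload=0x66: acc |= 102<<0 -> completed=0 acc=102 shift=7
byte[1]=0x7E cont=0 payload=0x7E: varint #1 complete (value=16230); reset -> completed=1 acc=0 shift=0
byte[2]=0xDA cont=1 payload=0x5A: acc |= 90<<0 -> completed=1 acc=90 shift=7
byte[3]=0xA6 cont=1 payload=0x26: acc |= 38<<7 -> completed=1 acc=4954 shift=14
byte[4]=0x1E cont=0 payload=0x1E: varint #2 complete (value=496474); reset -> completed=2 acc=0 shift=0
byte[5]=0x9C cont=1 payload=0x1C: acc |= 28<<0 -> completed=2 acc=28 shift=7
byte[6]=0xE5 cont=1 payload=0x65: acc |= 101<<7 -> completed=2 acc=12956 shift=14
byte[7]=0x5B cont=0 payload=0x5B: varint #3 complete (value=1503900); reset -> completed=3 acc=0 shift=0
byte[8]=0x6C cont=0 payload=0x6C: varint #4 complete (value=108); reset -> completed=4 acc=0 shift=0

Answer: 4 0 0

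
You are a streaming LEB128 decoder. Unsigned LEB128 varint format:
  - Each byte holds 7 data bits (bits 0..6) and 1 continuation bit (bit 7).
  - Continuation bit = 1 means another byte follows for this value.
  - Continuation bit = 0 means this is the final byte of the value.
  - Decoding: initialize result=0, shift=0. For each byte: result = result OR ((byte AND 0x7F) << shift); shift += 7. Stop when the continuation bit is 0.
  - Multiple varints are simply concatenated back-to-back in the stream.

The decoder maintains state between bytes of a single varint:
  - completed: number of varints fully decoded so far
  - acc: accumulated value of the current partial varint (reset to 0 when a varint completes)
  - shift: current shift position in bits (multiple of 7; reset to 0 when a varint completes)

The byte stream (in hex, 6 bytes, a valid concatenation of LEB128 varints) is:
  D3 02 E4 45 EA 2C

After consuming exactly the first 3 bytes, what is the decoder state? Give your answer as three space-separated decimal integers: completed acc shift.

Answer: 1 100 7

Derivation:
byte[0]=0xD3 cont=1 payload=0x53: acc |= 83<<0 -> completed=0 acc=83 shift=7
byte[1]=0x02 cont=0 payload=0x02: varint #1 complete (value=339); reset -> completed=1 acc=0 shift=0
byte[2]=0xE4 cont=1 payload=0x64: acc |= 100<<0 -> completed=1 acc=100 shift=7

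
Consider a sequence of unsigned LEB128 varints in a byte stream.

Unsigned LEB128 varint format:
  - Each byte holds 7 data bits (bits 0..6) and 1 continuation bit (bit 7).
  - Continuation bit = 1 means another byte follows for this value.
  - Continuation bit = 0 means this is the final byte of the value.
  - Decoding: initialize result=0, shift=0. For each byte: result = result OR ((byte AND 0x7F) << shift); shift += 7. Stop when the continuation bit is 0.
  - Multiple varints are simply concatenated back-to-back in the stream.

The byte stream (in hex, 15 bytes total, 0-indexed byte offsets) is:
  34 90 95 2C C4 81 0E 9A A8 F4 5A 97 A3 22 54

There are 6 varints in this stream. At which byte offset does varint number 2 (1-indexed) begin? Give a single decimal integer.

  byte[0]=0x34 cont=0 payload=0x34=52: acc |= 52<<0 -> acc=52 shift=7 [end]
Varint 1: bytes[0:1] = 34 -> value 52 (1 byte(s))
  byte[1]=0x90 cont=1 payload=0x10=16: acc |= 16<<0 -> acc=16 shift=7
  byte[2]=0x95 cont=1 payload=0x15=21: acc |= 21<<7 -> acc=2704 shift=14
  byte[3]=0x2C cont=0 payload=0x2C=44: acc |= 44<<14 -> acc=723600 shift=21 [end]
Varint 2: bytes[1:4] = 90 95 2C -> value 723600 (3 byte(s))
  byte[4]=0xC4 cont=1 payload=0x44=68: acc |= 68<<0 -> acc=68 shift=7
  byte[5]=0x81 cont=1 payload=0x01=1: acc |= 1<<7 -> acc=196 shift=14
  byte[6]=0x0E cont=0 payload=0x0E=14: acc |= 14<<14 -> acc=229572 shift=21 [end]
Varint 3: bytes[4:7] = C4 81 0E -> value 229572 (3 byte(s))
  byte[7]=0x9A cont=1 payload=0x1A=26: acc |= 26<<0 -> acc=26 shift=7
  byte[8]=0xA8 cont=1 payload=0x28=40: acc |= 40<<7 -> acc=5146 shift=14
  byte[9]=0xF4 cont=1 payload=0x74=116: acc |= 116<<14 -> acc=1905690 shift=21
  byte[10]=0x5A cont=0 payload=0x5A=90: acc |= 90<<21 -> acc=190649370 shift=28 [end]
Varint 4: bytes[7:11] = 9A A8 F4 5A -> value 190649370 (4 byte(s))
  byte[11]=0x97 cont=1 payload=0x17=23: acc |= 23<<0 -> acc=23 shift=7
  byte[12]=0xA3 cont=1 payload=0x23=35: acc |= 35<<7 -> acc=4503 shift=14
  byte[13]=0x22 cont=0 payload=0x22=34: acc |= 34<<14 -> acc=561559 shift=21 [end]
Varint 5: bytes[11:14] = 97 A3 22 -> value 561559 (3 byte(s))
  byte[14]=0x54 cont=0 payload=0x54=84: acc |= 84<<0 -> acc=84 shift=7 [end]
Varint 6: bytes[14:15] = 54 -> value 84 (1 byte(s))

Answer: 1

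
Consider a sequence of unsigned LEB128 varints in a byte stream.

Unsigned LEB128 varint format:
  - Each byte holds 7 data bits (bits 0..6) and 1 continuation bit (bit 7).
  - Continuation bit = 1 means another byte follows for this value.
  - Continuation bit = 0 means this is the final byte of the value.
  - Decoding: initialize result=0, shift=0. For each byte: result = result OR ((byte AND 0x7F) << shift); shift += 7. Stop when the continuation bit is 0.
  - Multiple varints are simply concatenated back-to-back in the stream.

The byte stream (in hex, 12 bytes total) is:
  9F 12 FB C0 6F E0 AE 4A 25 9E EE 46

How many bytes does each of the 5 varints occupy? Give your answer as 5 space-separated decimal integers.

  byte[0]=0x9F cont=1 payload=0x1F=31: acc |= 31<<0 -> acc=31 shift=7
  byte[1]=0x12 cont=0 payload=0x12=18: acc |= 18<<7 -> acc=2335 shift=14 [end]
Varint 1: bytes[0:2] = 9F 12 -> value 2335 (2 byte(s))
  byte[2]=0xFB cont=1 payload=0x7B=123: acc |= 123<<0 -> acc=123 shift=7
  byte[3]=0xC0 cont=1 payload=0x40=64: acc |= 64<<7 -> acc=8315 shift=14
  byte[4]=0x6F cont=0 payload=0x6F=111: acc |= 111<<14 -> acc=1826939 shift=21 [end]
Varint 2: bytes[2:5] = FB C0 6F -> value 1826939 (3 byte(s))
  byte[5]=0xE0 cont=1 payload=0x60=96: acc |= 96<<0 -> acc=96 shift=7
  byte[6]=0xAE cont=1 payload=0x2E=46: acc |= 46<<7 -> acc=5984 shift=14
  byte[7]=0x4A cont=0 payload=0x4A=74: acc |= 74<<14 -> acc=1218400 shift=21 [end]
Varint 3: bytes[5:8] = E0 AE 4A -> value 1218400 (3 byte(s))
  byte[8]=0x25 cont=0 payload=0x25=37: acc |= 37<<0 -> acc=37 shift=7 [end]
Varint 4: bytes[8:9] = 25 -> value 37 (1 byte(s))
  byte[9]=0x9E cont=1 payload=0x1E=30: acc |= 30<<0 -> acc=30 shift=7
  byte[10]=0xEE cont=1 payload=0x6E=110: acc |= 110<<7 -> acc=14110 shift=14
  byte[11]=0x46 cont=0 payload=0x46=70: acc |= 70<<14 -> acc=1160990 shift=21 [end]
Varint 5: bytes[9:12] = 9E EE 46 -> value 1160990 (3 byte(s))

Answer: 2 3 3 1 3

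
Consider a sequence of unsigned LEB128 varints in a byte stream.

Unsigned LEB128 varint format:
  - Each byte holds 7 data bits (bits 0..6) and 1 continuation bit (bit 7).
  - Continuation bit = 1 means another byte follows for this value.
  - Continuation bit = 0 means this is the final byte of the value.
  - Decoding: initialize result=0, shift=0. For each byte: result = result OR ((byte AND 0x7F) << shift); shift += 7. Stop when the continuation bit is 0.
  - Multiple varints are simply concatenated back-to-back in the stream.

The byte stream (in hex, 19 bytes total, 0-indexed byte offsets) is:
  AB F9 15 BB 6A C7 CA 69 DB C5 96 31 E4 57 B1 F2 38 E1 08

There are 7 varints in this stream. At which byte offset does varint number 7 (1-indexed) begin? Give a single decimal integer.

  byte[0]=0xAB cont=1 payload=0x2B=43: acc |= 43<<0 -> acc=43 shift=7
  byte[1]=0xF9 cont=1 payload=0x79=121: acc |= 121<<7 -> acc=15531 shift=14
  byte[2]=0x15 cont=0 payload=0x15=21: acc |= 21<<14 -> acc=359595 shift=21 [end]
Varint 1: bytes[0:3] = AB F9 15 -> value 359595 (3 byte(s))
  byte[3]=0xBB cont=1 payload=0x3B=59: acc |= 59<<0 -> acc=59 shift=7
  byte[4]=0x6A cont=0 payload=0x6A=106: acc |= 106<<7 -> acc=13627 shift=14 [end]
Varint 2: bytes[3:5] = BB 6A -> value 13627 (2 byte(s))
  byte[5]=0xC7 cont=1 payload=0x47=71: acc |= 71<<0 -> acc=71 shift=7
  byte[6]=0xCA cont=1 payload=0x4A=74: acc |= 74<<7 -> acc=9543 shift=14
  byte[7]=0x69 cont=0 payload=0x69=105: acc |= 105<<14 -> acc=1729863 shift=21 [end]
Varint 3: bytes[5:8] = C7 CA 69 -> value 1729863 (3 byte(s))
  byte[8]=0xDB cont=1 payload=0x5B=91: acc |= 91<<0 -> acc=91 shift=7
  byte[9]=0xC5 cont=1 payload=0x45=69: acc |= 69<<7 -> acc=8923 shift=14
  byte[10]=0x96 cont=1 payload=0x16=22: acc |= 22<<14 -> acc=369371 shift=21
  byte[11]=0x31 cont=0 payload=0x31=49: acc |= 49<<21 -> acc=103129819 shift=28 [end]
Varint 4: bytes[8:12] = DB C5 96 31 -> value 103129819 (4 byte(s))
  byte[12]=0xE4 cont=1 payload=0x64=100: acc |= 100<<0 -> acc=100 shift=7
  byte[13]=0x57 cont=0 payload=0x57=87: acc |= 87<<7 -> acc=11236 shift=14 [end]
Varint 5: bytes[12:14] = E4 57 -> value 11236 (2 byte(s))
  byte[14]=0xB1 cont=1 payload=0x31=49: acc |= 49<<0 -> acc=49 shift=7
  byte[15]=0xF2 cont=1 payload=0x72=114: acc |= 114<<7 -> acc=14641 shift=14
  byte[16]=0x38 cont=0 payload=0x38=56: acc |= 56<<14 -> acc=932145 shift=21 [end]
Varint 6: bytes[14:17] = B1 F2 38 -> value 932145 (3 byte(s))
  byte[17]=0xE1 cont=1 payload=0x61=97: acc |= 97<<0 -> acc=97 shift=7
  byte[18]=0x08 cont=0 payload=0x08=8: acc |= 8<<7 -> acc=1121 shift=14 [end]
Varint 7: bytes[17:19] = E1 08 -> value 1121 (2 byte(s))

Answer: 17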